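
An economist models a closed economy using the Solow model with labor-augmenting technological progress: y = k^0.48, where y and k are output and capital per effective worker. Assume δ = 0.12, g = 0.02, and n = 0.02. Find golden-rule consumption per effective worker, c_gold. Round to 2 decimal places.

c_gold ≈ 1.43

Break-even investment rate: n + g + δ = 0.02 + 0.02 + 0.12 = 0.16.
Golden rule sets MPK = n+g+δ: 0.48·k^(0.48−1) = 0.16, so k_gold = (0.48/0.16)^(1/0.52) ≈ 8.2707.
y_gold = 8.2707^0.48 ≈ 2.7569.
c_gold = y_gold − (n+g+δ)·k_gold = 2.7569 − 0.16·8.2707 ≈ 1.4336.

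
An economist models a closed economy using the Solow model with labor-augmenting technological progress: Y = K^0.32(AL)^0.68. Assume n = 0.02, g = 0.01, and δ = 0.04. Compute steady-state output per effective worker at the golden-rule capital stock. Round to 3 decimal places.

The effective depreciation rate is n + g + δ = 0.02 + 0.01 + 0.04 = 0.07.
At the golden rule the marginal product of capital equals n+g+δ: 0.32·k^(0.32−1) = 0.07. Solving, k_gold = (0.32/0.07)^(1/0.68) ≈ 9.3468.
Output: y_gold = k_gold^0.32 = 9.3468^0.32 ≈ 2.0446.

y_gold ≈ 2.045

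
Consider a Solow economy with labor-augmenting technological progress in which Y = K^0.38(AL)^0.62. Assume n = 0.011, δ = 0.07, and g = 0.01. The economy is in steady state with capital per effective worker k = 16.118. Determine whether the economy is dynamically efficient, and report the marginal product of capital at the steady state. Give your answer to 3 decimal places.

dynamically inefficient; MPK ≈ 0.068

The effective depreciation rate is n + g + δ = 0.011 + 0.01 + 0.07 = 0.091.
MPK = 0.38·k^(0.38−1) = 0.38·16.118^(-0.62) ≈ 0.0678.
MPK < 0.091, so the economy is dynamically inefficient (over-saving).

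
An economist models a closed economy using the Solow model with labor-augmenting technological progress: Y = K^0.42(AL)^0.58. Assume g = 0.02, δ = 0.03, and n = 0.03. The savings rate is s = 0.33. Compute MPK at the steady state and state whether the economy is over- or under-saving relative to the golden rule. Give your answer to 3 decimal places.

The effective depreciation rate is n + g + δ = 0.03 + 0.02 + 0.03 = 0.08.
Steady-state k*: s·k^0.42 = 0.08·k gives k* = (0.33/0.08)^(1/0.58) ≈ 11.5100.
MPK = 0.42·11.5100^(-0.58) ≈ 0.1018.
MPK > n+g+δ = 0.08, so the economy is dynamically efficient (under-saving).

under-saving; MPK ≈ 0.102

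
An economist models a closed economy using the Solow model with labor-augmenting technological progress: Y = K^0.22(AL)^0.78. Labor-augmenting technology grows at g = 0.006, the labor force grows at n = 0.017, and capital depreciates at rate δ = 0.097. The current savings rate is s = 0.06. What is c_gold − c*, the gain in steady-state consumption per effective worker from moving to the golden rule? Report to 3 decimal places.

The effective depreciation rate is n + g + δ = 0.017 + 0.006 + 0.097 = 0.12.
Current steady state (s = 0.06): k* = (0.06/0.12)^(1/0.78) ≈ 0.4112, y* = 0.4112^0.22 ≈ 0.8224, c* = (1−0.06)·0.8224 ≈ 0.7731.
At the golden rule the marginal product of capital equals n+g+δ: 0.22·k^(0.22−1) = 0.12. Solving, k_gold = (0.22/0.12)^(1/0.78) ≈ 2.1751.
y_gold = 2.1751^0.22 ≈ 1.1864, c_gold = y_gold − 0.12·k_gold ≈ 0.9254.
Gain: Δc = 0.9254 − 0.7731 ≈ 0.1524.

Δc ≈ 0.152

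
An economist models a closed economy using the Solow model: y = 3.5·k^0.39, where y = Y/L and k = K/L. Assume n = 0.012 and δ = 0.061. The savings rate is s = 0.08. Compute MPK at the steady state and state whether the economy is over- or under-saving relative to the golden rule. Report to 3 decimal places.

Capital per worker breaks even when investment replaces (n + δ)·k; here n + δ = 0.073.
Steady-state k*: s·A·k^0.39 = 0.073·k gives k* = (0.08·3.5/0.073)^(1/0.61) ≈ 9.0596.
MPK = 0.39·3.5·9.0596^(-0.61) ≈ 0.3559.
MPK > n+δ = 0.073, so the economy is dynamically efficient (under-saving).

under-saving; MPK ≈ 0.356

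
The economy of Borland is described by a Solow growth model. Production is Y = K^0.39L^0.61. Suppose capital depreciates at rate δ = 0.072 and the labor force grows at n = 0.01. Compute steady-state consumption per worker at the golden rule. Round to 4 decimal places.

c_gold ≈ 1.6532

Break-even investment rate: n + δ = 0.01 + 0.072 = 0.082.
At the golden rule the marginal product of capital equals n+δ: 0.39·k^(0.39−1) = 0.082. Solving, k_gold = (0.39/0.082)^(1/0.61) ≈ 12.8898.
y_gold = 12.8898^0.39 ≈ 2.7102.
c_gold = y_gold − (n+δ)·k_gold = 2.7102 − 0.082·12.8898 ≈ 1.6532.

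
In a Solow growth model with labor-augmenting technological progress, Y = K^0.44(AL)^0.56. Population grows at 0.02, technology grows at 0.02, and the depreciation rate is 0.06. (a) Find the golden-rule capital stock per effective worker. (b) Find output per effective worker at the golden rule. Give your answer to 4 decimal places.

(a) k_gold ≈ 14.0936; (b) y_gold ≈ 3.2031

The effective depreciation rate is n + g + δ = 0.02 + 0.02 + 0.06 = 0.1.
Maximizing c = f(k) − (n+g+δ)·k gives f'(k) = n+g+δ, i.e. 0.44·k^(0.44−1) = 0.1, so k_gold = (0.44/0.1)^(1/0.56) ≈ 14.0936.
y_gold = 14.0936^0.44 ≈ 3.2031.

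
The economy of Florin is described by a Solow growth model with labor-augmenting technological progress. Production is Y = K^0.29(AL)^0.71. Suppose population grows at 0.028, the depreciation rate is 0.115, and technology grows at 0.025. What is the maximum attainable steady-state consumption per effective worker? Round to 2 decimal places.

The effective depreciation rate is n + g + δ = 0.028 + 0.025 + 0.115 = 0.168.
At the golden rule the marginal product of capital equals n+g+δ: 0.29·k^(0.29−1) = 0.168. Solving, k_gold = (0.29/0.168)^(1/0.71) ≈ 2.1574.
y_gold = 2.1574^0.29 ≈ 1.2498.
c_gold = y_gold − (n+g+δ)·k_gold = 1.2498 − 0.168·2.1574 ≈ 0.8874.

c_gold ≈ 0.89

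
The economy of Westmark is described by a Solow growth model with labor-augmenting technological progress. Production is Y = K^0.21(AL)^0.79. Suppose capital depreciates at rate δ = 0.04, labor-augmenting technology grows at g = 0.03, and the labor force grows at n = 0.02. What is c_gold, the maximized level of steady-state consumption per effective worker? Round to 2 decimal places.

c_gold ≈ 0.99

The effective depreciation rate is n + g + δ = 0.02 + 0.03 + 0.04 = 0.09.
Maximizing c = f(k) − (n+g+δ)·k gives f'(k) = n+g+δ, i.e. 0.21·k^(0.21−1) = 0.09, so k_gold = (0.21/0.09)^(1/0.79) ≈ 2.9228.
y_gold = 2.9228^0.21 ≈ 1.2526.
c_gold = y_gold − (n+g+δ)·k_gold = 1.2526 − 0.09·2.9228 ≈ 0.9896.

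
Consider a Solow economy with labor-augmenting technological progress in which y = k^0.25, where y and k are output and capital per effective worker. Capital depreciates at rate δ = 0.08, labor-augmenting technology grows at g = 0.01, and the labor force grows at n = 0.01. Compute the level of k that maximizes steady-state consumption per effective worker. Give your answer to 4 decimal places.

The effective depreciation rate is n + g + δ = 0.01 + 0.01 + 0.08 = 0.1.
At the golden rule the marginal product of capital equals n+g+δ: 0.25·k^(0.25−1) = 0.1. Solving, k_gold = (0.25/0.1)^(1/0.75) ≈ 3.3930.

k_gold ≈ 3.3930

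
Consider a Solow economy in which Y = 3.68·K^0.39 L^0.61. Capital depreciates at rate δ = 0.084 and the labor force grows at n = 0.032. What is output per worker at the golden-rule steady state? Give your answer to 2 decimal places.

Break-even investment rate: n + δ = 0.032 + 0.084 = 0.116.
Golden rule sets MPK = n+δ: 0.39·3.68·k^(0.39−1) = 0.116, so k_gold = (0.39·3.68/0.116)^(1/0.61) ≈ 61.7887.
Output: y_gold = 3.68·k_gold^0.39 = 3.68·61.7887^0.39 ≈ 18.3782.

y_gold ≈ 18.38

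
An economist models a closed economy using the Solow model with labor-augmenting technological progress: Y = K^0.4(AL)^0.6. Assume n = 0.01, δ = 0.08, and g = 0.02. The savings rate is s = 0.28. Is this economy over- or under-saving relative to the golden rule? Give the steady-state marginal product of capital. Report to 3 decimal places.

under-saving; MPK ≈ 0.157

Break-even investment rate: n + g + δ = 0.01 + 0.02 + 0.08 = 0.11.
Steady-state k*: s·k^0.4 = 0.11·k gives k* = (0.28/0.11)^(1/0.6) ≈ 4.7454.
MPK = 0.4·4.7454^(-0.6) ≈ 0.1571.
MPK > n+g+δ = 0.11, so the economy is dynamically efficient (under-saving).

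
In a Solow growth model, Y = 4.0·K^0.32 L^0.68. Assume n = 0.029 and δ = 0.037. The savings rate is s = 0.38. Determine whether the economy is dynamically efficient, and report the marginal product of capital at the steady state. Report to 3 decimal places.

dynamically inefficient; MPK ≈ 0.056

Capital per worker breaks even when investment replaces (n + δ)·k; here n + δ = 0.066.
Steady-state k*: s·A·k^0.32 = 0.066·k gives k* = (0.38·4.0/0.066)^(1/0.68) ≈ 100.7817.
MPK = 0.32·4.0·100.7817^(-0.68) ≈ 0.0556.
MPK < n+δ = 0.066, so the economy is dynamically inefficient (over-saving).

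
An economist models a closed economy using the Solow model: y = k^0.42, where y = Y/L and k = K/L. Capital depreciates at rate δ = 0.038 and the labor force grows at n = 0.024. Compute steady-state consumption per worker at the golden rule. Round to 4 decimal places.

c_gold ≈ 2.3178

The effective depreciation rate is n + δ = 0.024 + 0.038 = 0.062.
Maximizing c = f(k) − (n+δ)·k gives f'(k) = n+δ, i.e. 0.42·k^(0.42−1) = 0.062, so k_gold = (0.42/0.062)^(1/0.58) ≈ 27.0715.
y_gold = 27.0715^0.42 ≈ 3.9963.
c_gold = y_gold − (n+δ)·k_gold = 3.9963 − 0.062·27.0715 ≈ 2.3178.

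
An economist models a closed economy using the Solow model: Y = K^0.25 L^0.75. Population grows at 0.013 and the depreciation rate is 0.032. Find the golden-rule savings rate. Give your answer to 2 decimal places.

The effective depreciation rate is n + δ = 0.013 + 0.032 = 0.045.
At the golden rule MPK = n+δ, and in any Cobb-Douglas steady state s = (n+δ)·k/y = MPK·k/y = capital's share 0.25.

s_gold = 0.25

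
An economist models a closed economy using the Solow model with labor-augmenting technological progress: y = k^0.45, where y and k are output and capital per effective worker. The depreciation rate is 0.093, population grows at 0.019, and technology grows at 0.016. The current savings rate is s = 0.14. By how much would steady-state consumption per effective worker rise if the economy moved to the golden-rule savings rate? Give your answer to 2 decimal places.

Δc ≈ 0.61

Break-even investment rate: n + g + δ = 0.019 + 0.016 + 0.093 = 0.128.
Current steady state (s = 0.14): k* = (0.14/0.128)^(1/0.55) ≈ 1.1770, y* = 1.1770^0.45 ≈ 1.0761, c* = (1−0.14)·1.0761 ≈ 0.9254.
At the golden rule the marginal product of capital equals n+g+δ: 0.45·k^(0.45−1) = 0.128. Solving, k_gold = (0.45/0.128)^(1/0.55) ≈ 9.8340.
y_gold = 9.8340^0.45 ≈ 2.7972, c_gold = y_gold − 0.128·k_gold ≈ 1.5385.
Gain: Δc = 1.5385 − 0.9254 ≈ 0.6131.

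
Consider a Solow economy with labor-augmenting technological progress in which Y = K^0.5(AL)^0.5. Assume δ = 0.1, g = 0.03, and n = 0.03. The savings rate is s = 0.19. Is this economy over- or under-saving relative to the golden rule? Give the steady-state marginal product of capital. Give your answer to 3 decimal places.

The effective depreciation rate is n + g + δ = 0.03 + 0.03 + 0.1 = 0.16.
Steady-state k*: s·k^0.5 = 0.16·k gives k* = (0.19/0.16)^(1/0.5) ≈ 1.4102.
MPK = 0.5·1.4102^(-0.5) ≈ 0.4211.
MPK > n+g+δ = 0.16, so the economy is dynamically efficient (under-saving).

under-saving; MPK ≈ 0.421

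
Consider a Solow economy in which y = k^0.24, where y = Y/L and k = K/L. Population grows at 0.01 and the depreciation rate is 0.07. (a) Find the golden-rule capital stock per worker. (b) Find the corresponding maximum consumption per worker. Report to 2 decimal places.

n + δ = 0.01 + 0.07 = 0.08.
Golden rule sets MPK = n+δ: 0.24·k^(0.24−1) = 0.08, so k_gold = (0.24/0.08)^(1/0.76) ≈ 4.2442.
y_gold = 4.2442^0.24 ≈ 1.4147; c_gold = y_gold − 0.08·k_gold ≈ 1.0752.

(a) k_gold ≈ 4.24; (b) c_gold ≈ 1.08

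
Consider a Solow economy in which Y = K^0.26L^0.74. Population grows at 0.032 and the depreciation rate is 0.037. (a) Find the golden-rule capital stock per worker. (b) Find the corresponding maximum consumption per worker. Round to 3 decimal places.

Break-even investment rate: n + δ = 0.032 + 0.037 = 0.069.
At the golden rule the marginal product of capital equals n+δ: 0.26·k^(0.26−1) = 0.069. Solving, k_gold = (0.26/0.069)^(1/0.74) ≈ 6.0055.
y_gold = 6.0055^0.26 ≈ 1.5938; c_gold = y_gold − 0.069·k_gold ≈ 1.1794.

(a) k_gold ≈ 6.005; (b) c_gold ≈ 1.179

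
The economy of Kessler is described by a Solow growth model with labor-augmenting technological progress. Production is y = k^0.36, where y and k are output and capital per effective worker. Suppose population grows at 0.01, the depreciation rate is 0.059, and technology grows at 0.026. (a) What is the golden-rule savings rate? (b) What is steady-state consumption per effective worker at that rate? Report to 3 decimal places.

(a) s_gold = 0.360; (b) c_gold ≈ 1.354

The effective depreciation rate is n + g + δ = 0.01 + 0.026 + 0.059 = 0.095.
For Cobb-Douglas, s_gold equals capital's share: s_gold = 0.36.
Golden rule sets MPK = n+g+δ: 0.36·k^(0.36−1) = 0.095, so k_gold = (0.36/0.095)^(1/0.64) ≈ 8.0173.
y_gold = 8.0173^0.36 ≈ 2.1157; c_gold = (1−0.36)·y_gold ≈ 1.3540.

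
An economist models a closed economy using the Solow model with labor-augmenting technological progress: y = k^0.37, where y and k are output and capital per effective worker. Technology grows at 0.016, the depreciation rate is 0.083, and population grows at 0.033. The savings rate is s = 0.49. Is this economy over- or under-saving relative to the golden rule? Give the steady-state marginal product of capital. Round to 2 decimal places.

Capital per effective worker breaks even when investment replaces (n + g + δ)·k; here n + g + δ = 0.132.
Steady-state k*: s·k^0.37 = 0.132·k gives k* = (0.49/0.132)^(1/0.63) ≈ 8.0198.
MPK = 0.37·8.0198^(-0.63) ≈ 0.0997.
MPK < n+g+δ = 0.132, so the economy is dynamically inefficient (over-saving).

over-saving; MPK ≈ 0.10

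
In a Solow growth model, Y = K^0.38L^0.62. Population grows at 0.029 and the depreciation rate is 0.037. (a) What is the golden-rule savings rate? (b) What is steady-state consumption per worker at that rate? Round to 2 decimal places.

(a) s_gold = 0.38; (b) c_gold ≈ 1.81

n + δ = 0.029 + 0.037 = 0.066.
For Cobb-Douglas, s_gold equals capital's share: s_gold = 0.38.
Maximizing c = f(k) − (n+δ)·k gives f'(k) = n+δ, i.e. 0.38·k^(0.38−1) = 0.066, so k_gold = (0.38/0.066)^(1/0.62) ≈ 16.8342.
y_gold = 16.8342^0.38 ≈ 2.9238; c_gold = (1−0.38)·y_gold ≈ 1.8128.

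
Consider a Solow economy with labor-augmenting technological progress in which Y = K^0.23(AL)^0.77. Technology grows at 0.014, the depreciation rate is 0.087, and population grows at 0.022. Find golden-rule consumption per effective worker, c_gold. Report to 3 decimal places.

c_gold ≈ 0.928

n + g + δ = 0.022 + 0.014 + 0.087 = 0.123.
Setting f'(k) = n+g+δ gives 0.23·k^(0.23−1) = 0.123, hence k_gold = (0.23/0.123)^(1/0.77) ≈ 2.2543.
y_gold = 2.2543^0.23 ≈ 1.2056.
c_gold = y_gold − (n+g+δ)·k_gold = 1.2056 − 0.123·2.2543 ≈ 0.9283.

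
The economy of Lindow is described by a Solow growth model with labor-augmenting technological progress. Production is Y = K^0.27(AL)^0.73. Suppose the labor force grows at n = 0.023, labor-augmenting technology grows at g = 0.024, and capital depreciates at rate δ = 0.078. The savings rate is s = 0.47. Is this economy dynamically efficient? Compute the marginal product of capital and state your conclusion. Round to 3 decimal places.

dynamically inefficient; MPK ≈ 0.072

Break-even investment rate: n + g + δ = 0.023 + 0.024 + 0.078 = 0.125.
Steady-state k*: s·k^0.27 = 0.125·k gives k* = (0.47/0.125)^(1/0.73) ≈ 6.1366.
MPK = 0.27·6.1366^(-0.73) ≈ 0.0718.
MPK < n+g+δ = 0.125, so the economy is dynamically inefficient (over-saving).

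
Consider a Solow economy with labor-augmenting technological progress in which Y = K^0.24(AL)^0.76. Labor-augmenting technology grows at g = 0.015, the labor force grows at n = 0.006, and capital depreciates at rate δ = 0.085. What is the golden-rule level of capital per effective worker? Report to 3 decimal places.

Capital per effective worker breaks even when investment replaces (n + g + δ)·k; here n + g + δ = 0.106.
Setting f'(k) = n+g+δ gives 0.24·k^(0.24−1) = 0.106, hence k_gold = (0.24/0.106)^(1/0.76) ≈ 2.9308.

k_gold ≈ 2.931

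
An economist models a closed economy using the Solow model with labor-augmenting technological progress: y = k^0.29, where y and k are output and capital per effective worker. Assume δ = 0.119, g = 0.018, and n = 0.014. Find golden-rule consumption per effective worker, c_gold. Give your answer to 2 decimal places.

c_gold ≈ 0.93

n + g + δ = 0.014 + 0.018 + 0.119 = 0.151.
Maximizing c = f(k) − (n+g+δ)·k gives f'(k) = n+g+δ, i.e. 0.29·k^(0.29−1) = 0.151, so k_gold = (0.29/0.151)^(1/0.71) ≈ 2.5072.
y_gold = 2.5072^0.29 ≈ 1.3055.
c_gold = y_gold − (n+g+δ)·k_gold = 1.3055 − 0.151·2.5072 ≈ 0.9269.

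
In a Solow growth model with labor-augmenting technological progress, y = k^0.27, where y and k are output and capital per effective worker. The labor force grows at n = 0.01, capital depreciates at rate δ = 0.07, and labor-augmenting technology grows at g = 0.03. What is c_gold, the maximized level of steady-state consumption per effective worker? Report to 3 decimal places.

Capital per effective worker breaks even when investment replaces (n + g + δ)·k; here n + g + δ = 0.11.
Golden rule sets MPK = n+g+δ: 0.27·k^(0.27−1) = 0.11, so k_gold = (0.27/0.11)^(1/0.73) ≈ 3.4214.
y_gold = 3.4214^0.27 ≈ 1.3939.
c_gold = y_gold − (n+g+δ)·k_gold = 1.3939 − 0.11·3.4214 ≈ 1.0176.

c_gold ≈ 1.018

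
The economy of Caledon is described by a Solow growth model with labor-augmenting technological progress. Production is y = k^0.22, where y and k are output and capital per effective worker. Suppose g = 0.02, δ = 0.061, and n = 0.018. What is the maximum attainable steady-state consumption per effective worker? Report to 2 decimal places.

Capital per effective worker breaks even when investment replaces (n + g + δ)·k; here n + g + δ = 0.099.
Setting f'(k) = n+g+δ gives 0.22·k^(0.22−1) = 0.099, hence k_gold = (0.22/0.099)^(1/0.78) ≈ 2.7836.
y_gold = 2.7836^0.22 ≈ 1.2526.
c_gold = y_gold − (n+g+δ)·k_gold = 1.2526 − 0.099·2.7836 ≈ 0.9770.

c_gold ≈ 0.98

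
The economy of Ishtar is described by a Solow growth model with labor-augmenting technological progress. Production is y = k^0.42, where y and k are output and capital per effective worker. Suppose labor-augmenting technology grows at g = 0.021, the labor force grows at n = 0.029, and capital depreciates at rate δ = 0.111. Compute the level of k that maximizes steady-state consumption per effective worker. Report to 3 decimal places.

Capital per effective worker breaks even when investment replaces (n + g + δ)·k; here n + g + δ = 0.161.
At the golden rule the marginal product of capital equals n+g+δ: 0.42·k^(0.42−1) = 0.161. Solving, k_gold = (0.42/0.161)^(1/0.58) ≈ 5.2236.

k_gold ≈ 5.224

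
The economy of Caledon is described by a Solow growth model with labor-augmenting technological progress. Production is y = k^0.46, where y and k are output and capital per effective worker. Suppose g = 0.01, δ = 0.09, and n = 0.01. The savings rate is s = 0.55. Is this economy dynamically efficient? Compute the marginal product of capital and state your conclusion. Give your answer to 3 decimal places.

dynamically inefficient; MPK ≈ 0.092

The effective depreciation rate is n + g + δ = 0.01 + 0.01 + 0.09 = 0.11.
Steady-state k*: s·k^0.46 = 0.11·k gives k* = (0.55/0.11)^(1/0.54) ≈ 19.6965.
MPK = 0.46·19.6965^(-0.54) ≈ 0.0920.
MPK < n+g+δ = 0.11, so the economy is dynamically inefficient (over-saving).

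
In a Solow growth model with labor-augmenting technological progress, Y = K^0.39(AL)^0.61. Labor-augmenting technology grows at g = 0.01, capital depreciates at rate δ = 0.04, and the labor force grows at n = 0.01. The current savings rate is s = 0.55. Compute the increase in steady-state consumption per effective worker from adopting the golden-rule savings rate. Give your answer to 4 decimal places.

Capital per effective worker breaks even when investment replaces (n + g + δ)·k; here n + g + δ = 0.06.
Current steady state (s = 0.55): k* = (0.55/0.06)^(1/0.61) ≈ 37.7916, y* = 37.7916^0.39 ≈ 4.1227, c* = (1−0.55)·4.1227 ≈ 1.8552.
Setting f'(k) = n+g+δ gives 0.39·k^(0.39−1) = 0.06, hence k_gold = (0.39/0.06)^(1/0.61) ≈ 21.5102.
y_gold = 21.5102^0.39 ≈ 3.3093, c_gold = y_gold − 0.06·k_gold ≈ 2.0187.
Gain: Δc = 2.0187 − 1.8552 ≈ 0.1634.

Δc ≈ 0.1634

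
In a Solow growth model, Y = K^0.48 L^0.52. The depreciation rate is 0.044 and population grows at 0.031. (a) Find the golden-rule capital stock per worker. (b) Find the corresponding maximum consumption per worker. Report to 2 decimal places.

n + δ = 0.031 + 0.044 = 0.075.
Setting f'(k) = n+δ gives 0.48·k^(0.48−1) = 0.075, hence k_gold = (0.48/0.075)^(1/0.52) ≈ 35.5096.
y_gold = 35.5096^0.48 ≈ 5.5484; c_gold = y_gold − 0.075·k_gold ≈ 2.8852.

(a) k_gold ≈ 35.51; (b) c_gold ≈ 2.89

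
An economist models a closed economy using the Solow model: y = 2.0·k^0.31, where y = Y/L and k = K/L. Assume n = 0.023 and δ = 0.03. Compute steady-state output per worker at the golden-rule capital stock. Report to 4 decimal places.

y_gold ≈ 6.0382

Capital per worker breaks even when investment replaces (n + δ)·k; here n + δ = 0.053.
Maximizing c = f(k) − (n+δ)·k gives f'(k) = n+δ, i.e. 0.31·2.0·k^(0.31−1) = 0.053, so k_gold = (0.31·2.0/0.053)^(1/0.69) ≈ 35.3178.
Output: y_gold = 2.0·k_gold^0.31 = 2.0·35.3178^0.31 ≈ 6.0382.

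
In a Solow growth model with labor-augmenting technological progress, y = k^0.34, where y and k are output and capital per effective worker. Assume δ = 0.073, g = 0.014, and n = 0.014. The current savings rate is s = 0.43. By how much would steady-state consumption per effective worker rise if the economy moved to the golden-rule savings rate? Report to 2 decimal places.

Δc ≈ 0.03

The effective depreciation rate is n + g + δ = 0.014 + 0.014 + 0.073 = 0.101.
Current steady state (s = 0.43): k* = (0.43/0.101)^(1/0.66) ≈ 8.9795, y* = 8.9795^0.34 ≈ 2.1091, c* = (1−0.43)·2.1091 ≈ 1.2022.
Golden rule sets MPK = n+g+δ: 0.34·k^(0.34−1) = 0.101, so k_gold = (0.34/0.101)^(1/0.66) ≈ 6.2911.
y_gold = 6.2911^0.34 ≈ 1.8688, c_gold = y_gold − 0.101·k_gold ≈ 1.2334.
Gain: Δc = 1.2334 − 1.2022 ≈ 0.0312.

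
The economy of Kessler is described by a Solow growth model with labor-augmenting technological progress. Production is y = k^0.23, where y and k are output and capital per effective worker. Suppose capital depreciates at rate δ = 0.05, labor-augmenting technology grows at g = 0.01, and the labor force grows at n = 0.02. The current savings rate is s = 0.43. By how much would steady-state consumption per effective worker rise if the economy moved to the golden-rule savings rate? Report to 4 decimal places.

Δc ≈ 0.1136

Capital per effective worker breaks even when investment replaces (n + g + δ)·k; here n + g + δ = 0.08.
Current steady state (s = 0.43): k* = (0.43/0.08)^(1/0.77) ≈ 8.8827, y* = 8.8827^0.23 ≈ 1.6526, c* = (1−0.43)·1.6526 ≈ 0.9420.
At the golden rule the marginal product of capital equals n+g+δ: 0.23·k^(0.23−1) = 0.08. Solving, k_gold = (0.23/0.08)^(1/0.77) ≈ 3.9412.
y_gold = 3.9412^0.23 ≈ 1.3709, c_gold = y_gold − 0.08·k_gold ≈ 1.0556.
Gain: Δc = 1.0556 − 0.9420 ≈ 0.1136.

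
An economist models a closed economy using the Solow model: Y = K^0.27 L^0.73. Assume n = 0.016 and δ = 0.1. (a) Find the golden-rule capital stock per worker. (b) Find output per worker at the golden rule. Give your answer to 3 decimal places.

Break-even investment rate: n + δ = 0.016 + 0.1 = 0.116.
Golden rule sets MPK = n+δ: 0.27·k^(0.27−1) = 0.116, so k_gold = (0.27/0.116)^(1/0.73) ≈ 3.1813.
y_gold = 3.1813^0.27 ≈ 1.3668.

(a) k_gold ≈ 3.181; (b) y_gold ≈ 1.367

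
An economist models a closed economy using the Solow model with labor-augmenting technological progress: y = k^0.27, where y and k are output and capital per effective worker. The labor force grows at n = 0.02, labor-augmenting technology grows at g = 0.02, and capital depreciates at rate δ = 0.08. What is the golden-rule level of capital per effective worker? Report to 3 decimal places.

k_gold ≈ 3.037

Capital per effective worker breaks even when investment replaces (n + g + δ)·k; here n + g + δ = 0.12.
Golden rule sets MPK = n+g+δ: 0.27·k^(0.27−1) = 0.12, so k_gold = (0.27/0.12)^(1/0.73) ≈ 3.0370.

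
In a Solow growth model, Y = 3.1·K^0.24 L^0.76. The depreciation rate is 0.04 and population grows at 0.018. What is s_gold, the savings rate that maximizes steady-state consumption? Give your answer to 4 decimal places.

s_gold = 0.2400

Capital per worker breaks even when investment replaces (n + δ)·k; here n + δ = 0.058.
At the golden rule MPK = n+δ, and in any Cobb-Douglas steady state s = (n+δ)·k/y = MPK·k/y = capital's share 0.24.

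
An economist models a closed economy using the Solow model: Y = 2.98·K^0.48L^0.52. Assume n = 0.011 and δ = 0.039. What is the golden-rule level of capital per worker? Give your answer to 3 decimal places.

k_gold ≈ 632.321

Break-even investment rate: n + δ = 0.011 + 0.039 = 0.05.
At the golden rule the marginal product of capital equals n+δ: 0.48·2.98·k^(0.48−1) = 0.05. Solving, k_gold = (0.48·2.98/0.05)^(1/0.52) ≈ 632.3208.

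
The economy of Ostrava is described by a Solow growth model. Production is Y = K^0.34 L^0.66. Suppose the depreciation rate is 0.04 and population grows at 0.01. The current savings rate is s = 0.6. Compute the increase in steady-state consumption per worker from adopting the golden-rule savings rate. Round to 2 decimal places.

Capital per worker breaks even when investment replaces (n + δ)·k; here n + δ = 0.05.
Current steady state (s = 0.6): k* = (0.6/0.05)^(1/0.66) ≈ 43.1641, y* = 43.1641^0.34 ≈ 3.5970, c* = (1−0.6)·3.5970 ≈ 1.4388.
At the golden rule the marginal product of capital equals n+δ: 0.34·k^(0.34−1) = 0.05. Solving, k_gold = (0.34/0.05)^(1/0.66) ≈ 18.2548.
y_gold = 18.2548^0.34 ≈ 2.6845, c_gold = y_gold − 0.05·k_gold ≈ 1.7718.
Gain: Δc = 1.7718 − 1.4388 ≈ 0.3330.

Δc ≈ 0.33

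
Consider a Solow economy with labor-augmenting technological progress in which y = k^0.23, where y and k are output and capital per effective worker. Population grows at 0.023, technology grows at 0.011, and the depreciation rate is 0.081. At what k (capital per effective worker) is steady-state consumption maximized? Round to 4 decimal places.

k_gold ≈ 2.4601

n + g + δ = 0.023 + 0.011 + 0.081 = 0.115.
Setting f'(k) = n+g+δ gives 0.23·k^(0.23−1) = 0.115, hence k_gold = (0.23/0.115)^(1/0.77) ≈ 2.4601.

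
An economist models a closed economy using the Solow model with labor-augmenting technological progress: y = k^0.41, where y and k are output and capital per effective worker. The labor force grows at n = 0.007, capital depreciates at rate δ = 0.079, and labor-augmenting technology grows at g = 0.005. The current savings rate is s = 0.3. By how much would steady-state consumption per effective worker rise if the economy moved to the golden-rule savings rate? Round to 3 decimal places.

Δc ≈ 0.076

Break-even investment rate: n + g + δ = 0.007 + 0.005 + 0.079 = 0.091.
Current steady state (s = 0.3): k* = (0.3/0.091)^(1/0.59) ≈ 7.5527, y* = 7.5527^0.41 ≈ 2.2910, c* = (1−0.3)·2.2910 ≈ 1.6037.
Setting f'(k) = n+g+δ gives 0.41·k^(0.41−1) = 0.091, hence k_gold = (0.41/0.091)^(1/0.59) ≈ 12.8244.
y_gold = 12.8244^0.41 ≈ 2.8464, c_gold = y_gold − 0.091·k_gold ≈ 1.6794.
Gain: Δc = 1.6794 − 1.6037 ≈ 0.0757.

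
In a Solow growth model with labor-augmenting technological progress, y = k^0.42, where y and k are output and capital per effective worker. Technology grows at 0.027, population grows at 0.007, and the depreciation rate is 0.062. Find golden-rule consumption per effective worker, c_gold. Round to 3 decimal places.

Break-even investment rate: n + g + δ = 0.007 + 0.027 + 0.062 = 0.096.
Setting f'(k) = n+g+δ gives 0.42·k^(0.42−1) = 0.096, hence k_gold = (0.42/0.096)^(1/0.58) ≈ 12.7390.
y_gold = 12.7390^0.42 ≈ 2.9118.
c_gold = y_gold − (n+g+δ)·k_gold = 2.9118 − 0.096·12.7390 ≈ 1.6888.

c_gold ≈ 1.689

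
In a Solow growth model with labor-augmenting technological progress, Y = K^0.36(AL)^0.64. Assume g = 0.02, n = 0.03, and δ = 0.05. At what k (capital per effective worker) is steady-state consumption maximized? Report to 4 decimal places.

The effective depreciation rate is n + g + δ = 0.03 + 0.02 + 0.05 = 0.1.
Setting f'(k) = n+g+δ gives 0.36·k^(0.36−1) = 0.1, hence k_gold = (0.36/0.1)^(1/0.64) ≈ 7.3998.

k_gold ≈ 7.3998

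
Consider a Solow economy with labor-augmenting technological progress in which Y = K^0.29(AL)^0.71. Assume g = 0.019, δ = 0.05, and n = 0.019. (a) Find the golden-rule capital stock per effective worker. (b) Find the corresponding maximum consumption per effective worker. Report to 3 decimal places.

Break-even investment rate: n + g + δ = 0.019 + 0.019 + 0.05 = 0.088.
At the golden rule the marginal product of capital equals n+g+δ: 0.29·k^(0.29−1) = 0.088. Solving, k_gold = (0.29/0.088)^(1/0.71) ≈ 5.3636.
y_gold = 5.3636^0.29 ≈ 1.6276; c_gold = y_gold − 0.088·k_gold ≈ 1.1556.

(a) k_gold ≈ 5.364; (b) c_gold ≈ 1.156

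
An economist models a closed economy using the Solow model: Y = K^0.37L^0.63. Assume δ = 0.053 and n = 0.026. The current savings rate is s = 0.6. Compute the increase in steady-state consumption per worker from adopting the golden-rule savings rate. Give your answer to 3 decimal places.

Δc ≈ 0.244

Capital per worker breaks even when investment replaces (n + δ)·k; here n + δ = 0.079.
Current steady state (s = 0.6): k* = (0.6/0.079)^(1/0.63) ≈ 24.9837, y* = 24.9837^0.37 ≈ 3.2895, c* = (1−0.6)·3.2895 ≈ 1.3158.
Maximizing c = f(k) − (n+δ)·k gives f'(k) = n+δ, i.e. 0.37·k^(0.37−1) = 0.079, so k_gold = (0.37/0.079)^(1/0.63) ≈ 11.5986.
y_gold = 11.5986^0.37 ≈ 2.4764, c_gold = y_gold − 0.079·k_gold ≈ 1.5602.
Gain: Δc = 1.5602 − 1.3158 ≈ 0.2444.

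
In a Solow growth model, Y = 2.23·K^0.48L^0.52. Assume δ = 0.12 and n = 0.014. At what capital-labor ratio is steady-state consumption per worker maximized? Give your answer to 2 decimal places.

k_gold ≈ 54.38

The effective depreciation rate is n + δ = 0.014 + 0.12 = 0.134.
Golden rule sets MPK = n+δ: 0.48·2.23·k^(0.48−1) = 0.134, so k_gold = (0.48·2.23/0.134)^(1/0.52) ≈ 54.3831.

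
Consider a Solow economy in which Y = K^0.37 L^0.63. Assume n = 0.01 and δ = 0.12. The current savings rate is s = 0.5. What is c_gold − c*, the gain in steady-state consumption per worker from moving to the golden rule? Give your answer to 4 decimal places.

The effective depreciation rate is n + δ = 0.01 + 0.12 = 0.13.
Current steady state (s = 0.5): k* = (0.5/0.13)^(1/0.63) ≈ 8.4843, y* = 8.4843^0.37 ≈ 2.2059, c* = (1−0.5)·2.2059 ≈ 1.1030.
At the golden rule the marginal product of capital equals n+δ: 0.37·k^(0.37−1) = 0.13. Solving, k_gold = (0.37/0.13)^(1/0.63) ≈ 5.2607.
y_gold = 5.2607^0.37 ≈ 1.8484, c_gold = y_gold − 0.13·k_gold ≈ 1.1645.
Gain: Δc = 1.1645 − 1.1030 ≈ 0.0615.

Δc ≈ 0.0615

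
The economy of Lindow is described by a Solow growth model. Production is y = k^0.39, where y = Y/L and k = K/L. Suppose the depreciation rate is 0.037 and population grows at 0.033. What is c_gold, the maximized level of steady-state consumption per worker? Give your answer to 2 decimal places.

c_gold ≈ 1.83

The effective depreciation rate is n + δ = 0.033 + 0.037 = 0.07.
Maximizing c = f(k) − (n+δ)·k gives f'(k) = n+δ, i.e. 0.39·k^(0.39−1) = 0.07, so k_gold = (0.39/0.07)^(1/0.61) ≈ 16.7069.
y_gold = 16.7069^0.39 ≈ 2.9987.
c_gold = y_gold − (n+δ)·k_gold = 2.9987 − 0.07·16.7069 ≈ 1.8292.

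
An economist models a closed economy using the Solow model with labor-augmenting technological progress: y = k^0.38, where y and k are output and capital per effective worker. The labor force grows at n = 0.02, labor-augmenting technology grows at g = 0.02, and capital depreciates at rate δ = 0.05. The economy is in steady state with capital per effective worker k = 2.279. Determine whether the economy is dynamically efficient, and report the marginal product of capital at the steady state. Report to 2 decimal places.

Break-even investment rate: n + g + δ = 0.02 + 0.02 + 0.05 = 0.09.
MPK = 0.38·k^(0.38−1) = 0.38·2.279^(-0.62) ≈ 0.2280.
MPK > 0.09, so the economy is dynamically efficient (under-saving).

dynamically efficient; MPK ≈ 0.23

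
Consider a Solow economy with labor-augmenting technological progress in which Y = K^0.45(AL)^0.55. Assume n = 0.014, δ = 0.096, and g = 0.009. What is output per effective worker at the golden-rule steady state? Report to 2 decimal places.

y_gold ≈ 2.97

Capital per effective worker breaks even when investment replaces (n + g + δ)·k; here n + g + δ = 0.119.
Maximizing c = f(k) − (n+g+δ)·k gives f'(k) = n+g+δ, i.e. 0.45·k^(0.45−1) = 0.119, so k_gold = (0.45/0.119)^(1/0.55) ≈ 11.2280.
Output: y_gold = k_gold^0.45 = 11.2280^0.45 ≈ 2.9692.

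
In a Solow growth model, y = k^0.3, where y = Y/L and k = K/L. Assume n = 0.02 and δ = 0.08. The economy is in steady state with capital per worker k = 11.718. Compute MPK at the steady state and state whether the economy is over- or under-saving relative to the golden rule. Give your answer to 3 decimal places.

over-saving; MPK ≈ 0.054

n + δ = 0.02 + 0.08 = 0.1.
MPK = 0.3·k^(0.3−1) = 0.3·11.718^(-0.7) ≈ 0.0536.
MPK < 0.1, so the economy is dynamically inefficient (over-saving).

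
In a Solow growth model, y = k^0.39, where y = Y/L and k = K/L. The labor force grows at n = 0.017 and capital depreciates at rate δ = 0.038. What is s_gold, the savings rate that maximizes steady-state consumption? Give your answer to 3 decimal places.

s_gold = 0.390

Capital per worker breaks even when investment replaces (n + δ)·k; here n + δ = 0.055.
At the golden rule MPK = n+δ, and in any Cobb-Douglas steady state s = (n+δ)·k/y = MPK·k/y = capital's share 0.39.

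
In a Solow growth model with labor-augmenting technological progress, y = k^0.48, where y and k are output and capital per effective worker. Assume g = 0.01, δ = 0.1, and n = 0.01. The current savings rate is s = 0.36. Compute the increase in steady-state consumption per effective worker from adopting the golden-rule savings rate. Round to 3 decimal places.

The effective depreciation rate is n + g + δ = 0.01 + 0.01 + 0.1 = 0.12.
Current steady state (s = 0.36): k* = (0.36/0.12)^(1/0.52) ≈ 8.2707, y* = 8.2707^0.48 ≈ 2.7569, c* = (1−0.36)·2.7569 ≈ 1.7644.
Golden rule sets MPK = n+g+δ: 0.48·k^(0.48−1) = 0.12, so k_gold = (0.48/0.12)^(1/0.52) ≈ 14.3816.
y_gold = 14.3816^0.48 ≈ 3.5954, c_gold = y_gold − 0.12·k_gold ≈ 1.8696.
Gain: Δc = 1.8696 − 1.7644 ≈ 0.1052.

Δc ≈ 0.105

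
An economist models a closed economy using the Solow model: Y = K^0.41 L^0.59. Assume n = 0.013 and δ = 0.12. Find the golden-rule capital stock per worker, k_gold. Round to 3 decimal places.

Capital per worker breaks even when investment replaces (n + δ)·k; here n + δ = 0.133.
Maximizing c = f(k) − (n+δ)·k gives f'(k) = n+δ, i.e. 0.41·k^(0.41−1) = 0.133, so k_gold = (0.41/0.133)^(1/0.59) ≈ 6.7406.

k_gold ≈ 6.741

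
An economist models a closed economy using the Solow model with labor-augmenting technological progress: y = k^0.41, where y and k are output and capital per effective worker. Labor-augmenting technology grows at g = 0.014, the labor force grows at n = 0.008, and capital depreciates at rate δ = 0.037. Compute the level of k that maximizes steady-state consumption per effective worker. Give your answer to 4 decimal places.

Capital per effective worker breaks even when investment replaces (n + g + δ)·k; here n + g + δ = 0.059.
Maximizing c = f(k) − (n+g+δ)·k gives f'(k) = n+g+δ, i.e. 0.41·k^(0.41−1) = 0.059, so k_gold = (0.41/0.059)^(1/0.59) ≈ 26.7303.

k_gold ≈ 26.7303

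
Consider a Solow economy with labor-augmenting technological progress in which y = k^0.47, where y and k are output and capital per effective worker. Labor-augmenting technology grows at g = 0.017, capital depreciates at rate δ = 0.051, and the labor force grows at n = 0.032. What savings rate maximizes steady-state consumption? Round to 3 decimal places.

s_gold = 0.470

n + g + δ = 0.032 + 0.017 + 0.051 = 0.1.
At the golden rule MPK = n+g+δ, and in any Cobb-Douglas steady state s = (n+g+δ)·k/y = MPK·k/y = capital's share 0.47.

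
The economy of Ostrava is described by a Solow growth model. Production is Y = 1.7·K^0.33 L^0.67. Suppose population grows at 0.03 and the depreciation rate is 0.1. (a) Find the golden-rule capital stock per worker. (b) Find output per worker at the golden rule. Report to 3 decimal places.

The effective depreciation rate is n + δ = 0.03 + 0.1 = 0.13.
At the golden rule the marginal product of capital equals n+δ: 0.33·1.7·k^(0.33−1) = 0.13. Solving, k_gold = (0.33·1.7/0.13)^(1/0.67) ≈ 8.8673.
y_gold = 1.7·8.8673^0.33 ≈ 3.4932.

(a) k_gold ≈ 8.867; (b) y_gold ≈ 3.493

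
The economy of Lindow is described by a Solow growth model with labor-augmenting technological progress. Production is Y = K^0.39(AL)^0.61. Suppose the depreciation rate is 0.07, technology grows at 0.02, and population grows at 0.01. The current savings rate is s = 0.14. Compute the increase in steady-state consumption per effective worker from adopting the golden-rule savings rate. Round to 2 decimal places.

Δc ≈ 0.39

Capital per effective worker breaks even when investment replaces (n + g + δ)·k; here n + g + δ = 0.1.
Current steady state (s = 0.14): k* = (0.14/0.1)^(1/0.61) ≈ 1.7360, y* = 1.7360^0.39 ≈ 1.2400, c* = (1−0.14)·1.2400 ≈ 1.0664.
Setting f'(k) = n+g+δ gives 0.39·k^(0.39−1) = 0.1, hence k_gold = (0.39/0.1)^(1/0.61) ≈ 9.3102.
y_gold = 9.3102^0.39 ≈ 2.3872, c_gold = y_gold − 0.1·k_gold ≈ 1.4562.
Gain: Δc = 1.4562 − 1.0664 ≈ 0.3898.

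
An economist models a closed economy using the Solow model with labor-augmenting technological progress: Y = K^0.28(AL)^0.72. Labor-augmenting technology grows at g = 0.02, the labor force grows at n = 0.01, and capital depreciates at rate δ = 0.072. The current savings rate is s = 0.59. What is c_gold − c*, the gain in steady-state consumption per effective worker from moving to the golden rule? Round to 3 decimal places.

Δc ≈ 0.255

The effective depreciation rate is n + g + δ = 0.01 + 0.02 + 0.072 = 0.102.
Current steady state (s = 0.59): k* = (0.59/0.102)^(1/0.72) ≈ 11.4468, y* = 11.4468^0.28 ≈ 1.9789, c* = (1−0.59)·1.9789 ≈ 0.8114.
At the golden rule the marginal product of capital equals n+g+δ: 0.28·k^(0.28−1) = 0.102. Solving, k_gold = (0.28/0.102)^(1/0.72) ≈ 4.0654.
y_gold = 4.0654^0.28 ≈ 1.4810, c_gold = y_gold − 0.102·k_gold ≈ 1.0663.
Gain: Δc = 1.0663 − 0.8114 ≈ 0.2549.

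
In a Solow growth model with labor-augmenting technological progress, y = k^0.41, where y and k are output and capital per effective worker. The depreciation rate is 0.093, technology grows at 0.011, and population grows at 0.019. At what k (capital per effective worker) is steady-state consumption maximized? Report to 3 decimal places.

Capital per effective worker breaks even when investment replaces (n + g + δ)·k; here n + g + δ = 0.123.
At the golden rule the marginal product of capital equals n+g+δ: 0.41·k^(0.41−1) = 0.123. Solving, k_gold = (0.41/0.123)^(1/0.59) ≈ 7.6955.

k_gold ≈ 7.695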